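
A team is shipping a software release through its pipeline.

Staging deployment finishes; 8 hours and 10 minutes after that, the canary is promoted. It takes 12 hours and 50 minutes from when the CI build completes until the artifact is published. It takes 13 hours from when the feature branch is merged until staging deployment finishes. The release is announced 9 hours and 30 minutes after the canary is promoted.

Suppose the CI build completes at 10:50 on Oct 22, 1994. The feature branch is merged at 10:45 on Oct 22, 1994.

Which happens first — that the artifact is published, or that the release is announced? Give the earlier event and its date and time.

The CI build completes: 10:50 Oct 22, 1994.
The artifact is published: 10:50 Oct 22, 1994 + 12h50m = 23:40 Oct 22, 1994.
The feature branch is merged: 10:45 Oct 22, 1994.
Staging deployment finishes: 10:45 Oct 22, 1994 + 13h = 23:45 Oct 22, 1994.
The canary is promoted: 23:45 Oct 22, 1994 + 8h10m = 07:55 Oct 23, 1994.
The release is announced: 07:55 Oct 23, 1994 + 9h30m = 17:25 Oct 23, 1994.
Comparing: the artifact is published at 23:40 Oct 22, 1994 vs the release is announced at 17:25 Oct 23, 1994. Earlier: the artifact is published.

The artifact is published — 23:40 on Oct 22, 1994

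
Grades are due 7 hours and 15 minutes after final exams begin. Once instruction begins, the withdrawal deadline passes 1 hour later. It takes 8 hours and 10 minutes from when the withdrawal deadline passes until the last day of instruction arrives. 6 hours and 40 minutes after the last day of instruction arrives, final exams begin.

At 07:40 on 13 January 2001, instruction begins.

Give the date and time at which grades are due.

06:45 on 14 January 2001

Instruction begins: 07:40 Jan 13, 2001.
The withdrawal deadline passes: 07:40 Jan 13, 2001 + 1h = 08:40 Jan 13, 2001.
The last day of instruction arrives: 08:40 Jan 13, 2001 + 8h10m = 16:50 Jan 13, 2001.
Final exams begin: 16:50 Jan 13, 2001 + 6h40m = 23:30 Jan 13, 2001.
Grades are due: 23:30 Jan 13, 2001 + 7h15m = 06:45 Jan 14, 2001.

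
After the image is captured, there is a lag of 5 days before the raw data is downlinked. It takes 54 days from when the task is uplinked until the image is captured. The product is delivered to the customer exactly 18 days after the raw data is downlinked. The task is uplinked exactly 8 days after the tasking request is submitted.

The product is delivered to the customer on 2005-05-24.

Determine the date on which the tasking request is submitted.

2005-02-28

The product is delivered to the customer: May 24, 2005.
The raw data is downlinked: May 24, 2005 − 18 days = May 6, 2005.
The image is captured: May 6, 2005 − 5 days = May 1, 2005.
The task is uplinked: May 1, 2005 − 54 days = Mar 8, 2005.
The tasking request is submitted: Mar 8, 2005 − 8 days = Feb 28, 2005.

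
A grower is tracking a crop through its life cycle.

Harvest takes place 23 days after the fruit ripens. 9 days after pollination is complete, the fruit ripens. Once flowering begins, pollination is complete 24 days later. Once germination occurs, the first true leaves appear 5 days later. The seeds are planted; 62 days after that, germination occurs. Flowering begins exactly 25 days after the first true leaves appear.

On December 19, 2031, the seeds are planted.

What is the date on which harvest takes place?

May 15, 2032

The seeds are planted: Dec 19, 2031.
Germination occurs: Dec 19, 2031 + 62 days = Feb 19, 2032.
The first true leaves appear: Feb 19, 2032 + 5 days = Feb 24, 2032.
Flowering begins: Feb 24, 2032 + 25 days = Mar 20, 2032.
Pollination is complete: Mar 20, 2032 + 24 days = Apr 13, 2032.
The fruit ripens: Apr 13, 2032 + 9 days = Apr 22, 2032.
Harvest takes place: Apr 22, 2032 + 23 days = May 15, 2032.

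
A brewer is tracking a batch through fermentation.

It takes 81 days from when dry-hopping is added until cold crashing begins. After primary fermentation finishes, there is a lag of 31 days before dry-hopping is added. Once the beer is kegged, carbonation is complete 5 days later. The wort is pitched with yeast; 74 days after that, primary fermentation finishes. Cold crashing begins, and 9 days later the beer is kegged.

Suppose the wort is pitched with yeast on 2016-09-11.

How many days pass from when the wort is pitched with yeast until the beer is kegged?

Causal path: the wort is pitched with yeast → primary fermentation finishes → dry-hopping is added → cold crashing begins → the beer is kegged.
Total delay along the path: 74 + 31 + 81 + 9 = 195 days.

195 days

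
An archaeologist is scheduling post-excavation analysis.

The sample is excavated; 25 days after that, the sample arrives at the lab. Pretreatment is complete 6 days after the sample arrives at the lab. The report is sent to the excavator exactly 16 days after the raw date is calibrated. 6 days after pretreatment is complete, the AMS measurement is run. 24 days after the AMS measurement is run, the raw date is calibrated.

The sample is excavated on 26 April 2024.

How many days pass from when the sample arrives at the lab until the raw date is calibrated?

36 days

Causal path: the sample arrives at the lab → pretreatment is complete → the AMS measurement is run → the raw date is calibrated.
Total delay along the path: 6 + 6 + 24 = 36 days.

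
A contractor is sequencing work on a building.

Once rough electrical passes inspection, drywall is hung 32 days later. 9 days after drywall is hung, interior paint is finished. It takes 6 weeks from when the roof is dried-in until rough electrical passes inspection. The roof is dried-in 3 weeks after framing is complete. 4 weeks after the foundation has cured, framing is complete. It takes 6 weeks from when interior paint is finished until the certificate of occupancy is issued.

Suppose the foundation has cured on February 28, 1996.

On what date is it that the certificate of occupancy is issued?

The foundation has cured: Feb 28, 1996.
Framing is complete: Feb 28, 1996 + 4 weeks = Mar 27, 1996.
The roof is dried-in: Mar 27, 1996 + 3 weeks = Apr 17, 1996.
Rough electrical passes inspection: Apr 17, 1996 + 6 weeks = May 29, 1996.
Drywall is hung: May 29, 1996 + 32 days = Jun 30, 1996.
Interior paint is finished: Jun 30, 1996 + 9 days = Jul 9, 1996.
The certificate of occupancy is issued: Jul 9, 1996 + 6 weeks = Aug 20, 1996.

August 20, 1996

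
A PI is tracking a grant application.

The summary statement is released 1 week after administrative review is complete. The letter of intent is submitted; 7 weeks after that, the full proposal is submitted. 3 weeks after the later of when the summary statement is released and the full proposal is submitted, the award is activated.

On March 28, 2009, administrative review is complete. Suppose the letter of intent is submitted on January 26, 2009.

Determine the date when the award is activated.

April 25, 2009

Administrative review is complete: Mar 28, 2009.
The summary statement is released: Mar 28, 2009 + 1 week = Apr 4, 2009.
The letter of intent is submitted: Jan 26, 2009.
The full proposal is submitted: Jan 26, 2009 + 7 weeks = Mar 16, 2009.
Both prerequisites met — the summary statement is released (Apr 4, 2009), the full proposal is submitted (Mar 16, 2009); the later is Apr 4, 2009.
The award is activated: Apr 4, 2009 + 3 weeks = Apr 25, 2009.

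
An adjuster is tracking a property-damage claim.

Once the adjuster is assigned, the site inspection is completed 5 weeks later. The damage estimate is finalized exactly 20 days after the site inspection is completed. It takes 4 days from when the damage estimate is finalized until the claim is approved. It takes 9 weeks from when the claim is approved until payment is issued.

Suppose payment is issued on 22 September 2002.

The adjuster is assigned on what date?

23 May 2002

Payment is issued: Sep 22, 2002.
The claim is approved: Sep 22, 2002 − 9 weeks = Jul 21, 2002.
The damage estimate is finalized: Jul 21, 2002 − 4 days = Jul 17, 2002.
The site inspection is completed: Jul 17, 2002 − 20 days = Jun 27, 2002.
The adjuster is assigned: Jun 27, 2002 − 5 weeks = May 23, 2002.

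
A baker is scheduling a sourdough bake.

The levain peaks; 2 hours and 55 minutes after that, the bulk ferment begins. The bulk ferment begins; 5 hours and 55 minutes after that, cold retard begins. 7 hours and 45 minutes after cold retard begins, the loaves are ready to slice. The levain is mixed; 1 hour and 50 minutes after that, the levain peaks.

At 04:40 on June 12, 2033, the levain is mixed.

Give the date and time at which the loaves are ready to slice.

The levain is mixed: 04:40 Jun 12, 2033.
The levain peaks: 04:40 Jun 12, 2033 + 1h50m = 06:30 Jun 12, 2033.
The bulk ferment begins: 06:30 Jun 12, 2033 + 2h55m = 09:25 Jun 12, 2033.
Cold retard begins: 09:25 Jun 12, 2033 + 5h55m = 15:20 Jun 12, 2033.
The loaves are ready to slice: 15:20 Jun 12, 2033 + 7h45m = 23:05 Jun 12, 2033.

23:05 on June 12, 2033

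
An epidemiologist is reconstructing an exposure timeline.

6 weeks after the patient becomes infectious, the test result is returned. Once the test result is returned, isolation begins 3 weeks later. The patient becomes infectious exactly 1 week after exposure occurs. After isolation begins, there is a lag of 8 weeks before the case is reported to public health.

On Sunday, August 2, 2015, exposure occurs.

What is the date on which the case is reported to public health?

Exposure occurs: Aug 2, 2015.
The patient becomes infectious: Aug 2, 2015 + 1 week = Aug 9, 2015.
The test result is returned: Aug 9, 2015 + 6 weeks = Sep 20, 2015.
Isolation begins: Sep 20, 2015 + 3 weeks = Oct 11, 2015.
The case is reported to public health: Oct 11, 2015 + 8 weeks = Dec 6, 2015.

Sunday, December 6, 2015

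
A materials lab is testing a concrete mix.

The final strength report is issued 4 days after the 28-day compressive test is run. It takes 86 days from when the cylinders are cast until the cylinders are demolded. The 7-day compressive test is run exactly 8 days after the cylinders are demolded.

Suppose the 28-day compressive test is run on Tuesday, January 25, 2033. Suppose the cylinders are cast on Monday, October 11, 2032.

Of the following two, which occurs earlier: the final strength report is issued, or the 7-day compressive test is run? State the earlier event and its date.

The 28-day compressive test is run: Jan 25, 2033.
The final strength report is issued: Jan 25, 2033 + 4 days = Jan 29, 2033.
The cylinders are cast: Oct 11, 2032.
The cylinders are demolded: Oct 11, 2032 + 86 days = Jan 5, 2033.
The 7-day compressive test is run: Jan 5, 2033 + 8 days = Jan 13, 2033.
Comparing: the final strength report is issued on Jan 29, 2033 vs the 7-day compressive test is run on Jan 13, 2033. Earlier: the 7-day compressive test is run.

The 7-day compressive test is run — Thursday, January 13, 2033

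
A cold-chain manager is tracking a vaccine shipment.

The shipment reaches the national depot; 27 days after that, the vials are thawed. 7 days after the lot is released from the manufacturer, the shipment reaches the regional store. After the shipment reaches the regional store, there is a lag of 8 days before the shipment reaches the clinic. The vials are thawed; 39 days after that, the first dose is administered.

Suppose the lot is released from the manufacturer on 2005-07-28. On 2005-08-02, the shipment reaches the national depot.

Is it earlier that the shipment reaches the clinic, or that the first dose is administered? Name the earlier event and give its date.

The shipment reaches the clinic — 2005-08-12

The lot is released from the manufacturer: Jul 28, 2005.
The shipment reaches the regional store: Jul 28, 2005 + 7 days = Aug 4, 2005.
The shipment reaches the clinic: Aug 4, 2005 + 8 days = Aug 12, 2005.
The shipment reaches the national depot: Aug 2, 2005.
The vials are thawed: Aug 2, 2005 + 27 days = Aug 29, 2005.
The first dose is administered: Aug 29, 2005 + 39 days = Oct 7, 2005.
Comparing: the shipment reaches the clinic on Aug 12, 2005 vs the first dose is administered on Oct 7, 2005. Earlier: the shipment reaches the clinic.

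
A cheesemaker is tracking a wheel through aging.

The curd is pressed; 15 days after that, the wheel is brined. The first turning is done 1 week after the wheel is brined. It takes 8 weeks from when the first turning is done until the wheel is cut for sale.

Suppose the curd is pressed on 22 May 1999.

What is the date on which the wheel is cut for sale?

8 August 1999

The curd is pressed: May 22, 1999.
The wheel is brined: May 22, 1999 + 15 days = Jun 6, 1999.
The first turning is done: Jun 6, 1999 + 1 week = Jun 13, 1999.
The wheel is cut for sale: Jun 13, 1999 + 8 weeks = Aug 8, 1999.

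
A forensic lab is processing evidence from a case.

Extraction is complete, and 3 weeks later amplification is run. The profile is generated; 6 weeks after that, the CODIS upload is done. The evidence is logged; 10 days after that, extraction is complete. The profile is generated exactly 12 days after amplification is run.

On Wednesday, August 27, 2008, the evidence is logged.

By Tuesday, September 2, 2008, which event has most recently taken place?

The evidence is logged: Aug 27, 2008.
Extraction is complete: Aug 27, 2008 + 10 days = Sep 6, 2008.
Amplification is run: Sep 6, 2008 + 3 weeks = Sep 27, 2008.
The profile is generated: Sep 27, 2008 + 12 days = Oct 9, 2008.
The CODIS upload is done: Oct 9, 2008 + 6 weeks = Nov 20, 2008.
Sep 2, 2008 falls between when the evidence is logged (Aug 27, 2008) and when extraction is complete (Sep 6, 2008).

The evidence is logged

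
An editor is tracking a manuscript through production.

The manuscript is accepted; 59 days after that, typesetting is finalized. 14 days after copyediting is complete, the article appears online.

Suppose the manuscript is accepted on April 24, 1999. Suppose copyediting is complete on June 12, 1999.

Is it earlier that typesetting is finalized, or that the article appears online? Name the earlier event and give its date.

The manuscript is accepted: Apr 24, 1999.
Typesetting is finalized: Apr 24, 1999 + 59 days = Jun 22, 1999.
Copyediting is complete: Jun 12, 1999.
The article appears online: Jun 12, 1999 + 14 days = Jun 26, 1999.
Comparing: typesetting is finalized on Jun 22, 1999 vs the article appears online on Jun 26, 1999. Earlier: typesetting is finalized.

Typesetting is finalized — June 22, 1999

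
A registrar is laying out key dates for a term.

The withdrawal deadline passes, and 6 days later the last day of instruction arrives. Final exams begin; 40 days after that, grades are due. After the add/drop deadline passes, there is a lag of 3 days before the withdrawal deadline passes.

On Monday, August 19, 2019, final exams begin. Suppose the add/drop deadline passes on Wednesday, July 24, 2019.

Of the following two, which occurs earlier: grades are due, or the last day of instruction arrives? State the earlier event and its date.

The last day of instruction arrives — Friday, August 2, 2019

Final exams begin: Aug 19, 2019.
Grades are due: Aug 19, 2019 + 40 days = Sep 28, 2019.
The add/drop deadline passes: Jul 24, 2019.
The withdrawal deadline passes: Jul 24, 2019 + 3 days = Jul 27, 2019.
The last day of instruction arrives: Jul 27, 2019 + 6 days = Aug 2, 2019.
Comparing: grades are due on Sep 28, 2019 vs the last day of instruction arrives on Aug 2, 2019. Earlier: the last day of instruction arrives.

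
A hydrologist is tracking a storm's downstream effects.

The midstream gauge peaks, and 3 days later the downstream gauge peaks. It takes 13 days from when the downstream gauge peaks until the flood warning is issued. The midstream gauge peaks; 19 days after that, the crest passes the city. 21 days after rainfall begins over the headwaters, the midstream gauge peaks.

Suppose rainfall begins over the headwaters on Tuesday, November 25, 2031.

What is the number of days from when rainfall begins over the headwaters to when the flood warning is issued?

Causal path: rainfall begins over the headwaters → the midstream gauge peaks → the downstream gauge peaks → the flood warning is issued.
Total delay along the path: 21 + 3 + 13 = 37 days.

37 days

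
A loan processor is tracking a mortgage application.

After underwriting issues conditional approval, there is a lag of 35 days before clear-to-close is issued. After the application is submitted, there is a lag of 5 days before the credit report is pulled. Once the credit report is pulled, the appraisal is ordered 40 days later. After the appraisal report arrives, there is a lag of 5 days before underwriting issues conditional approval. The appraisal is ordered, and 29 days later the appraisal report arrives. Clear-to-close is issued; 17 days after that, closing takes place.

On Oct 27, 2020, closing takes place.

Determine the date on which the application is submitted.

Jun 18, 2020

Closing takes place: Oct 27, 2020.
Clear-to-close is issued: Oct 27, 2020 − 17 days = Oct 10, 2020.
Underwriting issues conditional approval: Oct 10, 2020 − 35 days = Sep 5, 2020.
The appraisal report arrives: Sep 5, 2020 − 5 days = Aug 31, 2020.
The appraisal is ordered: Aug 31, 2020 − 29 days = Aug 2, 2020.
The credit report is pulled: Aug 2, 2020 − 40 days = Jun 23, 2020.
The application is submitted: Jun 23, 2020 − 5 days = Jun 18, 2020.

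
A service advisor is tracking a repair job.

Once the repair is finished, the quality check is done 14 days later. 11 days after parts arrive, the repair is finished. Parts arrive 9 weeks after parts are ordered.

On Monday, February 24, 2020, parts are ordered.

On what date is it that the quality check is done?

Parts are ordered: Feb 24, 2020.
Parts arrive: Feb 24, 2020 + 9 weeks = Apr 27, 2020.
The repair is finished: Apr 27, 2020 + 11 days = May 8, 2020.
The quality check is done: May 8, 2020 + 14 days = May 22, 2020.

Friday, May 22, 2020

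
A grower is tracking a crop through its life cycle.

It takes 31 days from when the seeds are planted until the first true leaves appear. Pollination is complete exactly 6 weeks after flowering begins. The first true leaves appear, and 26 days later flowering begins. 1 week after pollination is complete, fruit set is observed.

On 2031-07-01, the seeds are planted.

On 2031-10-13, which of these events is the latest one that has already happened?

Pollination is complete

The seeds are planted: Jul 1, 2031.
The first true leaves appear: Jul 1, 2031 + 31 days = Aug 1, 2031.
Flowering begins: Aug 1, 2031 + 26 days = Aug 27, 2031.
Pollination is complete: Aug 27, 2031 + 6 weeks = Oct 8, 2031.
Fruit set is observed: Oct 8, 2031 + 1 week = Oct 15, 2031.
Oct 13, 2031 falls between when pollination is complete (Oct 8, 2031) and when fruit set is observed (Oct 15, 2031).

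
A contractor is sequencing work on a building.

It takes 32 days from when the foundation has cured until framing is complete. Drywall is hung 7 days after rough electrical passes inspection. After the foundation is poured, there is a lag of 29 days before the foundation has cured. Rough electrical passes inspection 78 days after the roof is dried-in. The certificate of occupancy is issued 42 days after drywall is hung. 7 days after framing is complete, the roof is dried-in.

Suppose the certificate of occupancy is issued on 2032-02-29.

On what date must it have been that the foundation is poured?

The certificate of occupancy is issued: Feb 29, 2032.
Drywall is hung: Feb 29, 2032 − 42 days = Jan 18, 2032.
Rough electrical passes inspection: Jan 18, 2032 − 7 days = Jan 11, 2032.
The roof is dried-in: Jan 11, 2032 − 78 days = Oct 25, 2031.
Framing is complete: Oct 25, 2031 − 7 days = Oct 18, 2031.
The foundation has cured: Oct 18, 2031 − 32 days = Sep 16, 2031.
The foundation is poured: Sep 16, 2031 − 29 days = Aug 18, 2031.

2031-08-18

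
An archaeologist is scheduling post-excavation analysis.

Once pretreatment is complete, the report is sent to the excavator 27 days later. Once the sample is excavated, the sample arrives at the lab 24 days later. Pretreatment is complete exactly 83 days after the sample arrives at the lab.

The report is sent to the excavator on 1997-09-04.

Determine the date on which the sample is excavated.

The report is sent to the excavator: Sep 4, 1997.
Pretreatment is complete: Sep 4, 1997 − 27 days = Aug 8, 1997.
The sample arrives at the lab: Aug 8, 1997 − 83 days = May 17, 1997.
The sample is excavated: May 17, 1997 − 24 days = Apr 23, 1997.

1997-04-23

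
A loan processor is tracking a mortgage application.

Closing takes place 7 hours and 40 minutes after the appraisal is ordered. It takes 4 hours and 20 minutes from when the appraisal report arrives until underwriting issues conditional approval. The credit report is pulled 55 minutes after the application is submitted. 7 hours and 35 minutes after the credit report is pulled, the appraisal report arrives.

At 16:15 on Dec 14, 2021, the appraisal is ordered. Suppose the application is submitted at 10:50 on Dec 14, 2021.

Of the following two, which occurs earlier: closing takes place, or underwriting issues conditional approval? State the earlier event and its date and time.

The appraisal is ordered: 16:15 Dec 14, 2021.
Closing takes place: 16:15 Dec 14, 2021 + 7h40m = 23:55 Dec 14, 2021.
The application is submitted: 10:50 Dec 14, 2021.
The credit report is pulled: 10:50 Dec 14, 2021 + 55m = 11:45 Dec 14, 2021.
The appraisal report arrives: 11:45 Dec 14, 2021 + 7h35m = 19:20 Dec 14, 2021.
Underwriting issues conditional approval: 19:20 Dec 14, 2021 + 4h20m = 23:40 Dec 14, 2021.
Comparing: closing takes place at 23:55 Dec 14, 2021 vs underwriting issues conditional approval at 23:40 Dec 14, 2021. Earlier: underwriting issues conditional approval.

Underwriting issues conditional approval — 23:40 on Dec 14, 2021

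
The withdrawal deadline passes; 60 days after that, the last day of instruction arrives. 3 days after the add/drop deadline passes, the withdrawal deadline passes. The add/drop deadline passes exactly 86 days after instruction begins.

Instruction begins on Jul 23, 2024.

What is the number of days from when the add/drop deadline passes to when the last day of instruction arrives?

63 days

Causal path: the add/drop deadline passes → the withdrawal deadline passes → the last day of instruction arrives.
Total delay along the path: 3 + 60 = 63 days.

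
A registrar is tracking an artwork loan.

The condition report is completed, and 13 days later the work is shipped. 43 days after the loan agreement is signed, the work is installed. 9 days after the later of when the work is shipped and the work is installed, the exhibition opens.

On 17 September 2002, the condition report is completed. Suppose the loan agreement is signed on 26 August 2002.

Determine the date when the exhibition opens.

The condition report is completed: Sep 17, 2002.
The work is shipped: Sep 17, 2002 + 13 days = Sep 30, 2002.
The loan agreement is signed: Aug 26, 2002.
The work is installed: Aug 26, 2002 + 43 days = Oct 8, 2002.
Both prerequisites met — the work is shipped (Sep 30, 2002), the work is installed (Oct 8, 2002); the later is Oct 8, 2002.
The exhibition opens: Oct 8, 2002 + 9 days = Oct 17, 2002.

17 October 2002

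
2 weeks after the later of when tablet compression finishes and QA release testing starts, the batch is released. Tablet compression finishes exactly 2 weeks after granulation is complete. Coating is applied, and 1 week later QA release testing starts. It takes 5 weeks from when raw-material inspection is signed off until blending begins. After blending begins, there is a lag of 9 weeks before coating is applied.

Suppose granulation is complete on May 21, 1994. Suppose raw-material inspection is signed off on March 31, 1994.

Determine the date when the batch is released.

July 28, 1994

Granulation is complete: May 21, 1994.
Tablet compression finishes: May 21, 1994 + 2 weeks = Jun 4, 1994.
Raw-material inspection is signed off: Mar 31, 1994.
Blending begins: Mar 31, 1994 + 5 weeks = May 5, 1994.
Coating is applied: May 5, 1994 + 9 weeks = Jul 7, 1994.
QA release testing starts: Jul 7, 1994 + 1 week = Jul 14, 1994.
Both prerequisites met — tablet compression finishes (Jun 4, 1994), QA release testing starts (Jul 14, 1994); the later is Jul 14, 1994.
The batch is released: Jul 14, 1994 + 2 weeks = Jul 28, 1994.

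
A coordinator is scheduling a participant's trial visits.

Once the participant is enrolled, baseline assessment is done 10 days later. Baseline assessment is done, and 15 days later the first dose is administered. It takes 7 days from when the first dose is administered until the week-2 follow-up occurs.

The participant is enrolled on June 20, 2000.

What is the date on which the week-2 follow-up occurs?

The participant is enrolled: Jun 20, 2000.
Baseline assessment is done: Jun 20, 2000 + 10 days = Jun 30, 2000.
The first dose is administered: Jun 30, 2000 + 15 days = Jul 15, 2000.
The week-2 follow-up occurs: Jul 15, 2000 + 7 days = Jul 22, 2000.

July 22, 2000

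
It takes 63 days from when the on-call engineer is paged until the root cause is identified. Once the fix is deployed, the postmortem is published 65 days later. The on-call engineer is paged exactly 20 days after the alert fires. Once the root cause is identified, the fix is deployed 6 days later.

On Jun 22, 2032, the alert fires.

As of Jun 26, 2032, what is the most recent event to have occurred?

The alert fires

The alert fires: Jun 22, 2032.
The on-call engineer is paged: Jun 22, 2032 + 20 days = Jul 12, 2032.
The root cause is identified: Jul 12, 2032 + 63 days = Sep 13, 2032.
The fix is deployed: Sep 13, 2032 + 6 days = Sep 19, 2032.
The postmortem is published: Sep 19, 2032 + 65 days = Nov 23, 2032.
Jun 26, 2032 falls between when the alert fires (Jun 22, 2032) and when the on-call engineer is paged (Jul 12, 2032).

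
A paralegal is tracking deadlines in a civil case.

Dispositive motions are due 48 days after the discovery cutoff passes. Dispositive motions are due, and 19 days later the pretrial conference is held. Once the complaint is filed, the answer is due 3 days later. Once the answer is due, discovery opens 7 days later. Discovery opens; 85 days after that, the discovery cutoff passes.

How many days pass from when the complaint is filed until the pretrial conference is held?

162 days

Causal path: the complaint is filed → the answer is due → discovery opens → the discovery cutoff passes → dispositive motions are due → the pretrial conference is held.
Total delay along the path: 3 + 7 + 85 + 48 + 19 = 162 days.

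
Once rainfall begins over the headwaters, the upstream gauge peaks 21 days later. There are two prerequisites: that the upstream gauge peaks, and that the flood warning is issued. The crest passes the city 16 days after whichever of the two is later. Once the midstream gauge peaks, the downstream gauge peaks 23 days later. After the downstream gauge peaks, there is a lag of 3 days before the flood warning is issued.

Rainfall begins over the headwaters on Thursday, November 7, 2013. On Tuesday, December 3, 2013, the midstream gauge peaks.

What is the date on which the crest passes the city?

Tuesday, January 14, 2014

Rainfall begins over the headwaters: Nov 7, 2013.
The upstream gauge peaks: Nov 7, 2013 + 21 days = Nov 28, 2013.
The midstream gauge peaks: Dec 3, 2013.
The downstream gauge peaks: Dec 3, 2013 + 23 days = Dec 26, 2013.
The flood warning is issued: Dec 26, 2013 + 3 days = Dec 29, 2013.
Both prerequisites met — the upstream gauge peaks (Nov 28, 2013), the flood warning is issued (Dec 29, 2013); the later is Dec 29, 2013.
The crest passes the city: Dec 29, 2013 + 16 days = Jan 14, 2014.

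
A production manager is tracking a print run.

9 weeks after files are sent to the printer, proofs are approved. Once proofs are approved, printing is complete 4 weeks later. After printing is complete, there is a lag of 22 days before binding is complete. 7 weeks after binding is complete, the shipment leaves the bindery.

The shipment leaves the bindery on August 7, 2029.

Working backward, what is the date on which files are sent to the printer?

The shipment leaves the bindery: Aug 7, 2029.
Binding is complete: Aug 7, 2029 − 7 weeks = Jun 19, 2029.
Printing is complete: Jun 19, 2029 − 22 days = May 28, 2029.
Proofs are approved: May 28, 2029 − 4 weeks = Apr 30, 2029.
Files are sent to the printer: Apr 30, 2029 − 9 weeks = Feb 26, 2029.

February 26, 2029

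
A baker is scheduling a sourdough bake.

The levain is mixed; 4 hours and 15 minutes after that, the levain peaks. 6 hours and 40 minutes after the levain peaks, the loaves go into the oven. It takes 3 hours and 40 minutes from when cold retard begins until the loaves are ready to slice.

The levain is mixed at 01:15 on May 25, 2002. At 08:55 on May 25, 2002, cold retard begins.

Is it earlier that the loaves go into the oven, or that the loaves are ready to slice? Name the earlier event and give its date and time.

The levain is mixed: 01:15 May 25, 2002.
The levain peaks: 01:15 May 25, 2002 + 4h15m = 05:30 May 25, 2002.
The loaves go into the oven: 05:30 May 25, 2002 + 6h40m = 12:10 May 25, 2002.
Cold retard begins: 08:55 May 25, 2002.
The loaves are ready to slice: 08:55 May 25, 2002 + 3h40m = 12:35 May 25, 2002.
Comparing: the loaves go into the oven at 12:10 May 25, 2002 vs the loaves are ready to slice at 12:35 May 25, 2002. Earlier: the loaves go into the oven.

The loaves go into the oven — 12:10 on May 25, 2002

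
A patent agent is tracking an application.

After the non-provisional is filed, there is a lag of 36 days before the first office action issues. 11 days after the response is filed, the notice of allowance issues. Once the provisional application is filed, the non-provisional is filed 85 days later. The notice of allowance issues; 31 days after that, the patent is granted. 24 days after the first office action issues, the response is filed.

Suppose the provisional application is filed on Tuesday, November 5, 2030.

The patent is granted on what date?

The provisional application is filed: Nov 5, 2030.
The non-provisional is filed: Nov 5, 2030 + 85 days = Jan 29, 2031.
The first office action issues: Jan 29, 2031 + 36 days = Mar 6, 2031.
The response is filed: Mar 6, 2031 + 24 days = Mar 30, 2031.
The notice of allowance issues: Mar 30, 2031 + 11 days = Apr 10, 2031.
The patent is granted: Apr 10, 2031 + 31 days = May 11, 2031.

Sunday, May 11, 2031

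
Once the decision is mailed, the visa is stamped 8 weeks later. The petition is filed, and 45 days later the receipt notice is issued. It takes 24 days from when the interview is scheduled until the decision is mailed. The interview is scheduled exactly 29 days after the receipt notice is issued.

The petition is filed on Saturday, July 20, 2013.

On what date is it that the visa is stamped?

Saturday, December 21, 2013

The petition is filed: Jul 20, 2013.
The receipt notice is issued: Jul 20, 2013 + 45 days = Sep 3, 2013.
The interview is scheduled: Sep 3, 2013 + 29 days = Oct 2, 2013.
The decision is mailed: Oct 2, 2013 + 24 days = Oct 26, 2013.
The visa is stamped: Oct 26, 2013 + 8 weeks = Dec 21, 2013.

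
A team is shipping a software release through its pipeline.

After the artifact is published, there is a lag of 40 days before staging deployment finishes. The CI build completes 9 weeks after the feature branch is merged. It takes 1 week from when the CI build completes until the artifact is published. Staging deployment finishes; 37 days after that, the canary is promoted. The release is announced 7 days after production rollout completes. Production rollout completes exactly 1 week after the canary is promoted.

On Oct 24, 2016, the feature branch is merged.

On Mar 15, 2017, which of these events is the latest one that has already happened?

The feature branch is merged: Oct 24, 2016.
The CI build completes: Oct 24, 2016 + 9 weeks = Dec 26, 2016.
The artifact is published: Dec 26, 2016 + 1 week = Jan 2, 2017.
Staging deployment finishes: Jan 2, 2017 + 40 days = Feb 11, 2017.
The canary is promoted: Feb 11, 2017 + 37 days = Mar 20, 2017.
Production rollout completes: Mar 20, 2017 + 1 week = Mar 27, 2017.
The release is announced: Mar 27, 2017 + 7 days = Apr 3, 2017.
Mar 15, 2017 falls between when staging deployment finishes (Feb 11, 2017) and when the canary is promoted (Mar 20, 2017).

Staging deployment finishes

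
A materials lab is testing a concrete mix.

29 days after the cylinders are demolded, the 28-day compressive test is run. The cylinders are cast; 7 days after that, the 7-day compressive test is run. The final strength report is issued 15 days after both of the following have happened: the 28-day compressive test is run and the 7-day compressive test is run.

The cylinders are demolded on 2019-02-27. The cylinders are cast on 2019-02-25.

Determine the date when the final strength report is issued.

The cylinders are demolded: Feb 27, 2019.
The 28-day compressive test is run: Feb 27, 2019 + 29 days = Mar 28, 2019.
The cylinders are cast: Feb 25, 2019.
The 7-day compressive test is run: Feb 25, 2019 + 7 days = Mar 4, 2019.
Both prerequisites met — the 28-day compressive test is run (Mar 28, 2019), the 7-day compressive test is run (Mar 4, 2019); the later is Mar 28, 2019.
The final strength report is issued: Mar 28, 2019 + 15 days = Apr 12, 2019.

2019-04-12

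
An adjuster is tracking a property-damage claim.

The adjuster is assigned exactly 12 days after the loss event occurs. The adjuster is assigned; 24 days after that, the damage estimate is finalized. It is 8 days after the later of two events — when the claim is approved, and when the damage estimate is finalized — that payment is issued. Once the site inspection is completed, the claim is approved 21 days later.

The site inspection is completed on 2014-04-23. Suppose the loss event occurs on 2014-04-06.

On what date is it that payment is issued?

The site inspection is completed: Apr 23, 2014.
The claim is approved: Apr 23, 2014 + 21 days = May 14, 2014.
The loss event occurs: Apr 6, 2014.
The adjuster is assigned: Apr 6, 2014 + 12 days = Apr 18, 2014.
The damage estimate is finalized: Apr 18, 2014 + 24 days = May 12, 2014.
Both prerequisites met — the claim is approved (May 14, 2014), the damage estimate is finalized (May 12, 2014); the later is May 14, 2014.
Payment is issued: May 14, 2014 + 8 days = May 22, 2014.

2014-05-22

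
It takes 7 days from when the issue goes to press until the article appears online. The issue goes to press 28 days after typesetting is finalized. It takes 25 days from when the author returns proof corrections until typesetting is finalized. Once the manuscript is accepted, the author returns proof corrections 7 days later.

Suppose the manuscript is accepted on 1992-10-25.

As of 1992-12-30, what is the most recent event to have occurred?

The issue goes to press

The manuscript is accepted: Oct 25, 1992.
The author returns proof corrections: Oct 25, 1992 + 7 days = Nov 1, 1992.
Typesetting is finalized: Nov 1, 1992 + 25 days = Nov 26, 1992.
The issue goes to press: Nov 26, 1992 + 28 days = Dec 24, 1992.
The article appears online: Dec 24, 1992 + 7 days = Dec 31, 1992.
Dec 30, 1992 falls between when the issue goes to press (Dec 24, 1992) and when the article appears online (Dec 31, 1992).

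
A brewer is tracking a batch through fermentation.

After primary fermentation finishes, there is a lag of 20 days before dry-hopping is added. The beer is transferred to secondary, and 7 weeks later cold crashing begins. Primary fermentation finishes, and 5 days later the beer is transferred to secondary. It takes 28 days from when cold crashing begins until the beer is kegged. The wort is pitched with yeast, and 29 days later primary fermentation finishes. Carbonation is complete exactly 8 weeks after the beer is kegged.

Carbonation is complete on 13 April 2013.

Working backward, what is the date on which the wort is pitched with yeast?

Carbonation is complete: Apr 13, 2013.
The beer is kegged: Apr 13, 2013 − 8 weeks = Feb 16, 2013.
Cold crashing begins: Feb 16, 2013 − 28 days = Jan 19, 2013.
The beer is transferred to secondary: Jan 19, 2013 − 7 weeks = Dec 1, 2012.
Primary fermentation finishes: Dec 1, 2012 − 5 days = Nov 26, 2012.
The wort is pitched with yeast: Nov 26, 2012 − 29 days = Oct 28, 2012.

28 October 2012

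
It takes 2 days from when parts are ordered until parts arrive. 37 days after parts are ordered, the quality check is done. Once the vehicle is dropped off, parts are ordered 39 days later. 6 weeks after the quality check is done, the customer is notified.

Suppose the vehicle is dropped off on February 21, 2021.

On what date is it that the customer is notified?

The vehicle is dropped off: Feb 21, 2021.
Parts are ordered: Feb 21, 2021 + 39 days = Apr 1, 2021.
The quality check is done: Apr 1, 2021 + 37 days = May 8, 2021.
The customer is notified: May 8, 2021 + 6 weeks = Jun 19, 2021.

June 19, 2021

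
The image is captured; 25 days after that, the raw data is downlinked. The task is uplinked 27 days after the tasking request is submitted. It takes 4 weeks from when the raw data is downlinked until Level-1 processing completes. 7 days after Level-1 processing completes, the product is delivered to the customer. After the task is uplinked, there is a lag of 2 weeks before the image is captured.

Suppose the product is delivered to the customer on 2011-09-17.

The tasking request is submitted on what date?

2011-06-08

The product is delivered to the customer: Sep 17, 2011.
Level-1 processing completes: Sep 17, 2011 − 7 days = Sep 10, 2011.
The raw data is downlinked: Sep 10, 2011 − 4 weeks = Aug 13, 2011.
The image is captured: Aug 13, 2011 − 25 days = Jul 19, 2011.
The task is uplinked: Jul 19, 2011 − 2 weeks = Jul 5, 2011.
The tasking request is submitted: Jul 5, 2011 − 27 days = Jun 8, 2011.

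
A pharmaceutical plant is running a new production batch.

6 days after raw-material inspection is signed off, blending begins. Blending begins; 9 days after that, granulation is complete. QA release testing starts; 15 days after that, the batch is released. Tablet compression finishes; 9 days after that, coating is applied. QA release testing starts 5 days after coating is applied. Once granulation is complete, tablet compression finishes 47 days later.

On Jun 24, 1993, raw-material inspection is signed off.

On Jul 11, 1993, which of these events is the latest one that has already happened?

Granulation is complete

Raw-material inspection is signed off: Jun 24, 1993.
Blending begins: Jun 24, 1993 + 6 days = Jun 30, 1993.
Granulation is complete: Jun 30, 1993 + 9 days = Jul 9, 1993.
Tablet compression finishes: Jul 9, 1993 + 47 days = Aug 25, 1993.
Coating is applied: Aug 25, 1993 + 9 days = Sep 3, 1993.
QA release testing starts: Sep 3, 1993 + 5 days = Sep 8, 1993.
The batch is released: Sep 8, 1993 + 15 days = Sep 23, 1993.
Jul 11, 1993 falls between when granulation is complete (Jul 9, 1993) and when tablet compression finishes (Aug 25, 1993).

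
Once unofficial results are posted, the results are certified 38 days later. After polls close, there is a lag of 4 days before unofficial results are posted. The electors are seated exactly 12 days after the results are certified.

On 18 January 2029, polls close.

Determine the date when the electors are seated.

Polls close: Jan 18, 2029.
Unofficial results are posted: Jan 18, 2029 + 4 days = Jan 22, 2029.
The results are certified: Jan 22, 2029 + 38 days = Mar 1, 2029.
The electors are seated: Mar 1, 2029 + 12 days = Mar 13, 2029.

13 March 2029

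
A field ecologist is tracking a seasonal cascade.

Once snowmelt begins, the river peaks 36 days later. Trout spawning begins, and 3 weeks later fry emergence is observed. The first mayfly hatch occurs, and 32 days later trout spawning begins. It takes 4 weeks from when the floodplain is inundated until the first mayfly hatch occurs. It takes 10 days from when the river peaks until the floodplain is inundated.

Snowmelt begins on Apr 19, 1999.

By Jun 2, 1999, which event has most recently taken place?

The river peaks

Snowmelt begins: Apr 19, 1999.
The river peaks: Apr 19, 1999 + 36 days = May 25, 1999.
The floodplain is inundated: May 25, 1999 + 10 days = Jun 4, 1999.
The first mayfly hatch occurs: Jun 4, 1999 + 4 weeks = Jul 2, 1999.
Trout spawning begins: Jul 2, 1999 + 32 days = Aug 3, 1999.
Fry emergence is observed: Aug 3, 1999 + 3 weeks = Aug 24, 1999.
Jun 2, 1999 falls between when the river peaks (May 25, 1999) and when the floodplain is inundated (Jun 4, 1999).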